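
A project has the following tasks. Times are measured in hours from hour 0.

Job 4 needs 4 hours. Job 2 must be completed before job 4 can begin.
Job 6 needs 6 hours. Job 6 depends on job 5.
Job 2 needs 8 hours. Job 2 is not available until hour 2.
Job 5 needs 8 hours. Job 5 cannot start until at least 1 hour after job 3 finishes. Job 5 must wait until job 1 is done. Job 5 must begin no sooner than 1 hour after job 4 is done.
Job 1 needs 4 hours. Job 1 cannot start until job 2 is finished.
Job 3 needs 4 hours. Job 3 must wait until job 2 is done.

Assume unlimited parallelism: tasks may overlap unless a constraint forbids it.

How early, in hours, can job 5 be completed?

Job 2 waits on its own release at hour 2, so it starts at hour 2 and finishes at 2 + 8 = hour 10.
Job 4 cannot begin until job 2 (finishes hour 10). It runs from hour 10 to 10 + 4 = hour 14.
After job 2 (finishes hour 10), job 3 can start at hour 10 and finishes at hour 14.
Job 1 waits on job 2 (finishes hour 10), so it starts at hour 10 and finishes at 10 + 4 = hour 14.
Job 5 has to wait for job 3 (finishes hour 14, plus 1-hour gap → hour 15); job 1 (finishes hour 14); job 4 (finishes hour 14, plus 1-hour gap → hour 15). The latest of these is hour 15, so job 5 runs hour 15 to 15 + 8 = hour 23.

23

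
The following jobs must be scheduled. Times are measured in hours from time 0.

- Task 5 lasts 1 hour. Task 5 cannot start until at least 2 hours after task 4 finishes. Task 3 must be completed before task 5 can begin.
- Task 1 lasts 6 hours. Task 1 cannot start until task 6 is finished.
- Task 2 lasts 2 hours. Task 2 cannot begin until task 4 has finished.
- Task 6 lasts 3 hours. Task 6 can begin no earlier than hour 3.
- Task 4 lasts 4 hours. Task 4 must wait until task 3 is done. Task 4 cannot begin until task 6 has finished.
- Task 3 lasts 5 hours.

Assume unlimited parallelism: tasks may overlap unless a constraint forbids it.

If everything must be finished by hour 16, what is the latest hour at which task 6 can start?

6

Task 2 must finish by hour 16; it takes 2 hours, so it must start by 16 − 2 = hour 14.
Task 5 must finish by hour 16; it takes 1 hour, so it must start by 16 − 1 = hour 15.
Task 4 must finish in time for task 2 (must start by hour 14); task 5 (must start by hour 15, minus 2-hour gap → hour 13). The tightest is hour 13, so task 4 must start by 13 − 4 = hour 9.
Task 1 must finish by hour 16; it takes 6 hours, so it must start by 16 − 6 = hour 10.
Task 6 must finish in time for task 1 (must start by hour 10); task 4 (must start by hour 9). The tightest is hour 9, so task 6 must start by 9 − 3 = hour 6.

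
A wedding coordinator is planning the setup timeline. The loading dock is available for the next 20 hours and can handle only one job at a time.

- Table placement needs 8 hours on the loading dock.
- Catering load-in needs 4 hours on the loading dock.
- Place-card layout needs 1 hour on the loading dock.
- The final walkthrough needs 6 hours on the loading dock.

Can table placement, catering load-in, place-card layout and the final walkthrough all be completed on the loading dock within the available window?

Yes

Running back to back, the jobs need 8 + 4 + 1 + 6 = 19 hours on the loading dock.
Since 19 ≤ 20, they fit within the window.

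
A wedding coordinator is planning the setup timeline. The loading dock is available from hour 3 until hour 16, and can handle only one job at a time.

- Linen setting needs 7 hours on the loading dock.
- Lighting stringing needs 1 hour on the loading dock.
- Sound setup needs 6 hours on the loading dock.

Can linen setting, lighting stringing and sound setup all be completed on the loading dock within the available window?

The loading dock window is 16 − 3 = 13 hours.
Running back to back, the jobs need 7 + 1 + 6 = 14 hours on the loading dock.
Since 14 > 13, they cannot all fit.

No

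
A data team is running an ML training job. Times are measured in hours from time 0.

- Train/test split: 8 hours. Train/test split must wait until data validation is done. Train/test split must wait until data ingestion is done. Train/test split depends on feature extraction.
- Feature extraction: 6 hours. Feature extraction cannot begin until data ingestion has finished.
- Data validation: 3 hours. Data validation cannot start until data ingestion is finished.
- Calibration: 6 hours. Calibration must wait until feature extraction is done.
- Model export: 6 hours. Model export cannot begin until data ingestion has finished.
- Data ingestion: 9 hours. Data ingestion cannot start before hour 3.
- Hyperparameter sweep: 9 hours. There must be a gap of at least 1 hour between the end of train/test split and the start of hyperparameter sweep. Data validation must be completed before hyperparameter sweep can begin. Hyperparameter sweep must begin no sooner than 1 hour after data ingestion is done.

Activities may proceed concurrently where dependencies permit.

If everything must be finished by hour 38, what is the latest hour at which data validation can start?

Hyperparameter sweep has no dependents, so it just needs to finish by hour 38. Starting by 38 − 9 = hour 29 achieves that.
Since hyperparameter sweep (must start by hour 29, minus 1-hour gap → hour 28) depends on it, train/test split must finish by hour 28. Backing off its 8-hour duration gives a latest start of hour 20.
Data validation feeds train/test split (must start by hour 20); hyperparameter sweep (must start by hour 29). Taking the minimum, data validation must finish by hour 20 and start by 20 − 3 = hour 17.

17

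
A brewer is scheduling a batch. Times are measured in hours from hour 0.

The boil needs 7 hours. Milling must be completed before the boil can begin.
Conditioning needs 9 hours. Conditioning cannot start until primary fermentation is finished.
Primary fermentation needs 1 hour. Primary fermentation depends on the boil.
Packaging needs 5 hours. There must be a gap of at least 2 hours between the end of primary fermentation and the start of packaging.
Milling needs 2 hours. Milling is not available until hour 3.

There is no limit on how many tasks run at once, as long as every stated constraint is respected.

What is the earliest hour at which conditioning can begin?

13

After its own release at hour 3, milling can start at hour 3 and finishes at hour 5.
The boil waits on milling (finishes hour 5), so it starts at hour 5 and finishes at 5 + 7 = hour 12.
After the boil (finishes hour 12), primary fermentation can start at hour 12 and finishes at hour 13.
Conditioning waits on primary fermentation (finishes hour 13), so the earliest it can start is hour 13.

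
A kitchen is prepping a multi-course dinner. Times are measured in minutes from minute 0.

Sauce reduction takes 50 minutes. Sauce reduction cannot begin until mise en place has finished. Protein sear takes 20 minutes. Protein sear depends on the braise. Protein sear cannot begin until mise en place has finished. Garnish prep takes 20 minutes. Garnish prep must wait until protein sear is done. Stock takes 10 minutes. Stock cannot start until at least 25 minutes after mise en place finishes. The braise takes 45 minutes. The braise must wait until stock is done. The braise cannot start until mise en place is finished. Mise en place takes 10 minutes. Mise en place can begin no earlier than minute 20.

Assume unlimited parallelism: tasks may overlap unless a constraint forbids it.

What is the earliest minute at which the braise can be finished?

Mise en place waits on its own release at minute 20, so it starts at minute 20 and finishes at 20 + 10 = minute 30.
After mise en place (finishes minute 30, plus 25-minute gap → minute 55), stock can start at minute 55 and finishes at minute 65.
The braise needs all of stock (finishes minute 65); mise en place (finishes minute 30). That puts its earliest start at minute 65; it finishes at 65 + 45 = minute 110.

110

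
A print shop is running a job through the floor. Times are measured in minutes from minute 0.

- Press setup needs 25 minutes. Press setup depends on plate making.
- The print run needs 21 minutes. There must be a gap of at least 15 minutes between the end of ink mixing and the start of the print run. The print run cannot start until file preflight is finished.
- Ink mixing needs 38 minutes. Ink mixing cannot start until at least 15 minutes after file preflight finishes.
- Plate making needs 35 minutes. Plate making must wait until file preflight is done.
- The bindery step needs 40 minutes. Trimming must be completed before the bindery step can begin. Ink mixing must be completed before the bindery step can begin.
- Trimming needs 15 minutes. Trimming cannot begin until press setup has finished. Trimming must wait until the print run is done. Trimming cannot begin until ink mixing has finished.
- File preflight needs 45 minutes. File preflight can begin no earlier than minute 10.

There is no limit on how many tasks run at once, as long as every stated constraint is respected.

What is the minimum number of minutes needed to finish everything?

199

File preflight waits on its own release at minute 10, so it starts at minute 10 and finishes at 10 + 45 = minute 55.
Ink mixing cannot begin until file preflight (finishes minute 55, plus 15-minute gap → minute 70). It runs from minute 70 to 70 + 38 = minute 108.
The print run has to wait for ink mixing (finishes minute 108, plus 15-minute gap → minute 123); file preflight (finishes minute 55). The latest of these is minute 123, so the print run runs minute 123 to 123 + 21 = minute 144.
Plate making cannot begin until file preflight (finishes minute 55). It runs from minute 55 to 55 + 35 = minute 90.
After plate making (finishes minute 90), press setup can start at minute 90 and finishes at minute 115.
For trimming: press setup (finishes minute 115); the print run (finishes minute 144); ink mixing (finishes minute 108). Taking the maximum gives a start of minute 144, and it finishes at 144 + 15 = minute 159.
The bindery step cannot start until trimming (finishes minute 159); ink mixing (finishes minute 108). The controlling bound is minute 159, so the bindery step finishes at 159 + 40 = minute 199.
All tasks are finished once the last one completes. Finish times: File preflight at 55, Plate making at 90, Ink mixing at 108, Press setup at 115, The print run at 144, Trimming at 159, The bindery step at 199. The latest is minute 199.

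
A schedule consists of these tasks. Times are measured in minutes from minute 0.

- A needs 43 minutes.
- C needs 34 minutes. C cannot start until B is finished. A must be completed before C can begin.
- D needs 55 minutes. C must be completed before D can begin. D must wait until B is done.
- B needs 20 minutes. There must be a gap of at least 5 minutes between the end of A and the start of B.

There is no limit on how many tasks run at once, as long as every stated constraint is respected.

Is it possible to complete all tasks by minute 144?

No

A can start immediately at minute 0; it finishes at minute 43.
After A (finishes minute 43, plus 5-minute gap → minute 48), B can start at minute 48 and finishes at minute 68.
C cannot start until B (finishes minute 68); A (finishes minute 43). The controlling bound is minute 68, so C finishes at 68 + 34 = minute 102.
D cannot start until C (finishes minute 102); B (finishes minute 68). The controlling bound is minute 102, so D finishes at 102 + 55 = minute 157.
The earliest everything can be done is minute 157, which is after the deadline of 144, so it is not possible.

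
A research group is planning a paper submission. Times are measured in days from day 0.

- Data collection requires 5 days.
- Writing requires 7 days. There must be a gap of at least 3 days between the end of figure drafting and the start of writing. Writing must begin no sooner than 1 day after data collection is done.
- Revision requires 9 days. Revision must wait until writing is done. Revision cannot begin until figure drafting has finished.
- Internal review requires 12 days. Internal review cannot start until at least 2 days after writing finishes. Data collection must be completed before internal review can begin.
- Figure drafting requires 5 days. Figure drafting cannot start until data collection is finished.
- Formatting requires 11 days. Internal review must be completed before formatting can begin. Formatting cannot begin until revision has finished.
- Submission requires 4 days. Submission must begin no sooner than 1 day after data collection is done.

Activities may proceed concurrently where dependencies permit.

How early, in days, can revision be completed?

29

Data collection can start immediately at day 0; it finishes at day 5.
After data collection (finishes day 5), figure drafting can start at day 5 and finishes at day 10.
Writing needs all of figure drafting (finishes day 10, plus 3-day gap → day 13); data collection (finishes day 5, plus 1-day gap → day 6). That puts its earliest start at day 13; it finishes at 13 + 7 = day 20.
For revision: writing (finishes day 20); figure drafting (finishes day 10). Taking the maximum gives a start of day 20, and it finishes at 20 + 9 = day 29.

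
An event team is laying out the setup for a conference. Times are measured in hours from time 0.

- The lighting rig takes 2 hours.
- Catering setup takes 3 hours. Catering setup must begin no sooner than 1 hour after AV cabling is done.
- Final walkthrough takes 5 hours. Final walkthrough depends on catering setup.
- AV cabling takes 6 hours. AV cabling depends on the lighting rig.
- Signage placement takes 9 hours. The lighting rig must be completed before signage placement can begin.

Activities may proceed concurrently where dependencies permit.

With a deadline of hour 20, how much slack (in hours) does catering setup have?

The lighting rig can start immediately at hour 0; it finishes at hour 2.
After the lighting rig (finishes hour 2), AV cabling can start at hour 2 and finishes at hour 8.
Catering setup waits on AV cabling (finishes hour 8, plus 1-hour gap → hour 9), so it starts at hour 9 and finishes at 9 + 3 = hour 12.

Working backward from the deadline:
Nothing follows final walkthrough; the deadline of hour 20 is its only limit. It must start by 20 − 5 = hour 15.
Catering setup feeds into final walkthrough (must start by hour 15); so catering setup must finish by hour 15 and therefore start by hour 12.
So catering setup can start as early as hour 9 and as late as hour 12, giving 12 − 9 = 3 hours of slack.

3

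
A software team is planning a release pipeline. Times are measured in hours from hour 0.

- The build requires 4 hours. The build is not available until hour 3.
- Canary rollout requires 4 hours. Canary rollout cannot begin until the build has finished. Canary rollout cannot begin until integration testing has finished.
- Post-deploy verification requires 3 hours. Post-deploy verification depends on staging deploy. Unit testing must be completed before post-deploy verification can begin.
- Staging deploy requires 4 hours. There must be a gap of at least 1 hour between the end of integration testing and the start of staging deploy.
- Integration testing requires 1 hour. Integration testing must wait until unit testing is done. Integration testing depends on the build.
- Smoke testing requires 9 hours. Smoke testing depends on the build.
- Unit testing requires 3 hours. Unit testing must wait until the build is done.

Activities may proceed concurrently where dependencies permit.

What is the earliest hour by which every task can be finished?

The build waits on its own release at hour 3, so it starts at hour 3 and finishes at 3 + 4 = hour 7.
After the build (finishes hour 7), smoke testing can start at hour 7 and finishes at hour 16.
After the build (finishes hour 7), unit testing can start at hour 7 and finishes at hour 10.
Integration testing needs all of unit testing (finishes hour 10); the build (finishes hour 7). That puts its earliest start at hour 10; it finishes at 10 + 1 = hour 11.
Canary rollout cannot start until the build (finishes hour 7); integration testing (finishes hour 11). The controlling bound is hour 11, so canary rollout finishes at 11 + 4 = hour 15.
After integration testing (finishes hour 11, plus 1-hour gap → hour 12), staging deploy can start at hour 12 and finishes at hour 16.
Post-deploy verification cannot start until staging deploy (finishes hour 16); unit testing (finishes hour 10). The controlling bound is hour 16, so post-deploy verification finishes at 16 + 3 = hour 19.
All tasks are finished once the last one completes. Finish times: The build at 7, Unit testing at 10, Integration testing at 11, Staging deploy at 16, Smoke testing at 16, Canary rollout at 15, Post-deploy verification at 19. The latest is hour 19.

19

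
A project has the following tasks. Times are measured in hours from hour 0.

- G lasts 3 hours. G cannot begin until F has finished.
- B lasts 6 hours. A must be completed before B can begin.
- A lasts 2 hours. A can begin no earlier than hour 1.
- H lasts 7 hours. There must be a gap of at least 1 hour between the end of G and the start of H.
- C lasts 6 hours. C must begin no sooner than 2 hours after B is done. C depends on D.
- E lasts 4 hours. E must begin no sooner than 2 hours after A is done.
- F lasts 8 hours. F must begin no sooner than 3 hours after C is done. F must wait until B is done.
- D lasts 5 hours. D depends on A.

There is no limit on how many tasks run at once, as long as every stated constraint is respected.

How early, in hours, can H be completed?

39

After its own release at hour 1, A can start at hour 1 and finishes at hour 3.
After A (finishes hour 3), D can start at hour 3 and finishes at hour 8.
After A (finishes hour 3), B can start at hour 3 and finishes at hour 9.
C has to wait for B (finishes hour 9, plus 2-hour gap → hour 11); D (finishes hour 8). The latest of these is hour 11, so C runs hour 11 to 11 + 6 = hour 17.
F needs all of C (finishes hour 17, plus 3-hour gap → hour 20); B (finishes hour 9). That puts its earliest start at hour 20; it finishes at 20 + 8 = hour 28.
After F (finishes hour 28), G can start at hour 28 and finishes at hour 31.
After G (finishes hour 31, plus 1-hour gap → hour 32), H can start at hour 32 and finishes at hour 39.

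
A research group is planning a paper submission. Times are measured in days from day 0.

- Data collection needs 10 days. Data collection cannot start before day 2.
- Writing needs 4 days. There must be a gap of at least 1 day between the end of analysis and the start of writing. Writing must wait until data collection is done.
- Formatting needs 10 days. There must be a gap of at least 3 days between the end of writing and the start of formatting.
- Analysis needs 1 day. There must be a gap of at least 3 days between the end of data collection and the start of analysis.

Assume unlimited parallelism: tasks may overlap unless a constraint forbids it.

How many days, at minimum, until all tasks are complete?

Data collection waits on its own release at day 2, so it starts at day 2 and finishes at 2 + 10 = day 12.
Analysis waits on data collection (finishes day 12, plus 3-day gap → day 15), so it starts at day 15 and finishes at 15 + 1 = day 16.
Writing needs all of analysis (finishes day 16, plus 1-day gap → day 17); data collection (finishes day 12). That puts its earliest start at day 17; it finishes at 17 + 4 = day 21.
Formatting cannot begin until writing (finishes day 21, plus 3-day gap → day 24). It runs from day 24 to 24 + 10 = day 34.
All tasks are finished once the last one completes. Finish times: Data collection at 12, Analysis at 16, Writing at 21, Formatting at 34. The latest is day 34.

34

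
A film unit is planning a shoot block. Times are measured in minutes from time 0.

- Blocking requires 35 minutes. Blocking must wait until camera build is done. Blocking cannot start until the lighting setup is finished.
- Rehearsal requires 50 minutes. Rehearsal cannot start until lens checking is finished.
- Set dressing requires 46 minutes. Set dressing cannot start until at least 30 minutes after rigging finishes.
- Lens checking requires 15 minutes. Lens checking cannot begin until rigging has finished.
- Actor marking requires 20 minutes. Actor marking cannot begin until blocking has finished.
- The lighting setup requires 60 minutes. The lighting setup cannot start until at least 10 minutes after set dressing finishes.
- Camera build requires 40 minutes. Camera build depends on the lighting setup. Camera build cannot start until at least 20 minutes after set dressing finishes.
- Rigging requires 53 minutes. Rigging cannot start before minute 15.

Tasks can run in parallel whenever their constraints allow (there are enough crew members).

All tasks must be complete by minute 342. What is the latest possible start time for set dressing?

Actor marking must finish by minute 342; it takes 20 minutes, so it must start by 342 − 20 = minute 322.
Blocking feeds into actor marking (must start by minute 322); so blocking must finish by minute 322 and therefore start by minute 287.
Camera build must finish before blocking (must start by minute 287). With a 40-minute duration, camera build must start by 287 − 40 = minute 247.
The lighting setup feeds camera build (must start by minute 247); blocking (must start by minute 287). Taking the minimum, the lighting setup must finish by minute 247 and start by 247 − 60 = minute 187.
Set dressing must finish in time for the lighting setup (must start by minute 187, minus 10-minute gap → minute 177); camera build (must start by minute 247, minus 20-minute gap → minute 227). The tightest is minute 177, so set dressing must start by 177 − 46 = minute 131.

131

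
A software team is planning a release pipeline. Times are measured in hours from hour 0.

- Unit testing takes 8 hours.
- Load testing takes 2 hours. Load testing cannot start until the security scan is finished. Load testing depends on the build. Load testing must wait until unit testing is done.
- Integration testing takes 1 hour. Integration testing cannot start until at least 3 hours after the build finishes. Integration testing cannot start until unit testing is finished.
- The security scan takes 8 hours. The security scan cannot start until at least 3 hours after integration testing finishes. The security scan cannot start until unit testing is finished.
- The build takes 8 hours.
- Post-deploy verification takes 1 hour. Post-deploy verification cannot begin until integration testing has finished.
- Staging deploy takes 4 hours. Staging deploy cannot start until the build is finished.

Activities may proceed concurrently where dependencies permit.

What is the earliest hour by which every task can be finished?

25

Nothing blocks unit testing, so it runs from hour 0 to hour 8.
The build has no prerequisites, so it starts at hour 0 and finishes at hour 8.
After the build (finishes hour 8), staging deploy can start at hour 8 and finishes at hour 12.
Integration testing needs all of the build (finishes hour 8, plus 3-hour gap → hour 11); unit testing (finishes hour 8). That puts its earliest start at hour 11; it finishes at 11 + 1 = hour 12.
After integration testing (finishes hour 12), post-deploy verification can start at hour 12 and finishes at hour 13.
For the security scan: integration testing (finishes hour 12, plus 3-hour gap → hour 15); unit testing (finishes hour 8). Taking the maximum gives a start of hour 15, and it finishes at 15 + 8 = hour 23.
Load testing needs all of the security scan (finishes hour 23); the build (finishes hour 8); unit testing (finishes hour 8). That puts its earliest start at hour 23; it finishes at 23 + 2 = hour 25.
All tasks are finished once the last one completes. Finish times: The build at 8, Unit testing at 8, Integration testing at 12, The security scan at 23, Staging deploy at 12, Load testing at 25, Post-deploy verification at 13. The latest is hour 25.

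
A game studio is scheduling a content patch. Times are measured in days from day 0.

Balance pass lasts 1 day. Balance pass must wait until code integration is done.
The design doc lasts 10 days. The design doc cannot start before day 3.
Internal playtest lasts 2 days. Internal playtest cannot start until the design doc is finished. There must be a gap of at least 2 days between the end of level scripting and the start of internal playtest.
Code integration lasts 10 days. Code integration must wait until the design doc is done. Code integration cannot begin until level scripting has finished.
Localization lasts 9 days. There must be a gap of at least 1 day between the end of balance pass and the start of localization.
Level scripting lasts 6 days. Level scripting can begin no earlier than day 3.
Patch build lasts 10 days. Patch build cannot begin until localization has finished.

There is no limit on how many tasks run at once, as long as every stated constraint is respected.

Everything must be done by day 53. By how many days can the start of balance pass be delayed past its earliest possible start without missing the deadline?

Level scripting cannot begin until its own release at day 3. It runs from day 3 to 3 + 6 = day 9.
The design doc cannot begin until its own release at day 3. It runs from day 3 to 3 + 10 = day 13.
Code integration needs all of the design doc (finishes day 13); level scripting (finishes day 9). That puts its earliest start at day 13; it finishes at 13 + 10 = day 23.
Balance pass cannot begin until code integration (finishes day 23). It runs from day 23 to 23 + 1 = day 24.

Working backward from the deadline:
Patch build must finish by day 53; it takes 10 days, so it must start by 53 − 10 = day 43.
Localization must finish before patch build (must start by day 43). With a 9-day duration, localization must start by 43 − 9 = day 34.
Balance pass has to be done before localization (must start by day 34, minus 1-day gap → day 33). That means finishing by day 33, i.e. starting by 33 − 1 = day 32.
So balance pass can start as early as day 23 and as late as day 32, giving 32 − 23 = 9 days of slack.

9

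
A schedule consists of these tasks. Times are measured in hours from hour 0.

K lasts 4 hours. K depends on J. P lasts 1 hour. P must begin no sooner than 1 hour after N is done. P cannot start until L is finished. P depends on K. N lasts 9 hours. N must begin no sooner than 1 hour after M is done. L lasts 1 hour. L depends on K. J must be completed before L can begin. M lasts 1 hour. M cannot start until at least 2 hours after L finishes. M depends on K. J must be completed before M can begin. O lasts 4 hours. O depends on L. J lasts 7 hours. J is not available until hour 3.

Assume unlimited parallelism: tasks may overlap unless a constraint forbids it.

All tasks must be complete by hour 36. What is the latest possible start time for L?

20

To finish by hour 36, P (duration 1) must start no later than hour 35.
N has to be done before P (must start by hour 35, minus 1-hour gap → hour 34). That means finishing by hour 34, i.e. starting by 34 − 9 = hour 25.
Since N (must start by hour 25, minus 1-hour gap → hour 24) depends on it, M must finish by hour 24. Backing off its 1-hour duration gives a latest start of hour 23.
Nothing follows O; the deadline of hour 36 is its only limit. It must start by 36 − 4 = hour 32.
For L: M (must start by hour 23, minus 2-hour gap → hour 21); O (must start by hour 32); P (must start by hour 35). The most restrictive is hour 21; with a 1-hour duration, L must start by hour 20.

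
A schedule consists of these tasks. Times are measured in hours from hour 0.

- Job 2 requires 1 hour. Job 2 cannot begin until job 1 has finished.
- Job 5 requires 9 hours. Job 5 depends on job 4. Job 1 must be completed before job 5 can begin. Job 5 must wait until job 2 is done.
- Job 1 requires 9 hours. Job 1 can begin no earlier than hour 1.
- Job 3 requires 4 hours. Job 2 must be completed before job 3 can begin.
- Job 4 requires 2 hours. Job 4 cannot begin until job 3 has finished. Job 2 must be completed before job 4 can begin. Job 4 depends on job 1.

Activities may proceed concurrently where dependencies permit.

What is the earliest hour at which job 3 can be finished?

Job 1 waits on its own release at hour 1, so it starts at hour 1 and finishes at 1 + 9 = hour 10.
Job 2 cannot begin until job 1 (finishes hour 10). It runs from hour 10 to 10 + 1 = hour 11.
Job 3 cannot begin until job 2 (finishes hour 11). It runs from hour 11 to 11 + 4 = hour 15.

15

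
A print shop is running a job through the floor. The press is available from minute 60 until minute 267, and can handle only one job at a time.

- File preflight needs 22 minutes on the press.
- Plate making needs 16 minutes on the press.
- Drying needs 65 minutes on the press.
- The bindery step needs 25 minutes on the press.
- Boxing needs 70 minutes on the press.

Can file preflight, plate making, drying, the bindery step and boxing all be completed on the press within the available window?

The press window is 267 − 60 = 207 minutes.
Running back to back, the jobs need 22 + 16 + 65 + 25 + 70 = 198 minutes on the press.
Since 198 ≤ 207, they fit within the window.

Yes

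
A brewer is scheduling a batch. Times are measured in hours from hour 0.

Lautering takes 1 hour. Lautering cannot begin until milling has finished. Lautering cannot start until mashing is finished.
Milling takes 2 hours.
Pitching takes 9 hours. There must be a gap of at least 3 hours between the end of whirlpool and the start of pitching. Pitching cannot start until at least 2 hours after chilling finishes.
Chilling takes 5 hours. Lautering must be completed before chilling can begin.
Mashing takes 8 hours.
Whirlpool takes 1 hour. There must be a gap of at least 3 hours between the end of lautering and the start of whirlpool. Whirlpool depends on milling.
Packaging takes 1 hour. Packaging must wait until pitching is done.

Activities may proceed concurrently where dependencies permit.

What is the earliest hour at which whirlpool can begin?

Nothing blocks mashing, so it runs from hour 0 to hour 8.
Milling has no prerequisites, so it starts at hour 0 and finishes at hour 2.
Lautering has to wait for milling (finishes hour 2); mashing (finishes hour 8). The latest of these is hour 8, so lautering runs hour 8 to 8 + 1 = hour 9.
Whirlpool waits on lautering (finishes hour 9, plus 3-hour gap → hour 12); milling (finishes hour 2). The latest of these is hour 12, which is the earliest whirlpool can start.

12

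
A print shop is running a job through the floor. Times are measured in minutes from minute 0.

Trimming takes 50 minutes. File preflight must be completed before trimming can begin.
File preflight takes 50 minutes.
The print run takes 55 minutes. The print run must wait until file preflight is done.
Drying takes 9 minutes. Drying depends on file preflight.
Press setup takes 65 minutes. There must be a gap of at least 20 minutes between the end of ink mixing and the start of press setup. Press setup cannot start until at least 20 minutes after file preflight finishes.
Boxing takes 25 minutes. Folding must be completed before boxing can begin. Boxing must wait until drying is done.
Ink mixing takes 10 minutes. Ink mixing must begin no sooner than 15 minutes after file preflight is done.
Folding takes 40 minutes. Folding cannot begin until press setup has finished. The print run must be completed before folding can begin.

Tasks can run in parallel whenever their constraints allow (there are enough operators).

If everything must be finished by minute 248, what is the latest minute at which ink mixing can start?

88

Boxing must finish by minute 248; it takes 25 minutes, so it must start by 248 − 25 = minute 223.
Folding feeds into boxing (must start by minute 223); so folding must finish by minute 223 and therefore start by minute 183.
Press setup must finish before folding (must start by minute 183). With a 65-minute duration, press setup must start by 183 − 65 = minute 118.
Since press setup (must start by minute 118, minus 20-minute gap → minute 98) depends on it, ink mixing must finish by minute 98. Backing off its 10-minute duration gives a latest start of minute 88.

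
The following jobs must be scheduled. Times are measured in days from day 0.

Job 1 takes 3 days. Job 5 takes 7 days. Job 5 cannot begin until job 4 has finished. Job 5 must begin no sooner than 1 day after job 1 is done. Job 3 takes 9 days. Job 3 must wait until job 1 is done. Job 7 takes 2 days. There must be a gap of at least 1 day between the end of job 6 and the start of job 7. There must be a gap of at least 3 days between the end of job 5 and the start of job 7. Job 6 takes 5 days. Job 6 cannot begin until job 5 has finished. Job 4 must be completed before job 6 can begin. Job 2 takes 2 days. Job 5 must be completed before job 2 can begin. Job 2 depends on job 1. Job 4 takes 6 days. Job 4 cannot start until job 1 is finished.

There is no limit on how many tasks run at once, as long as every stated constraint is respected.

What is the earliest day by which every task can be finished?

Nothing blocks job 1, so it runs from day 0 to day 3.
Job 4 waits on job 1 (finishes day 3), so it starts at day 3 and finishes at 3 + 6 = day 9.
For job 5: job 4 (finishes day 9); job 1 (finishes day 3, plus 1-day gap → day 4). Taking the maximum gives a start of day 9, and it finishes at 9 + 7 = day 16.
Job 6 needs all of job 5 (finishes day 16); job 4 (finishes day 9). That puts its earliest start at day 16; it finishes at 16 + 5 = day 21.
Job 7 needs all of job 6 (finishes day 21, plus 1-day gap → day 22); job 5 (finishes day 16, plus 3-day gap → day 19). That puts its earliest start at day 22; it finishes at 22 + 2 = day 24.
Job 2 has to wait for job 5 (finishes day 16); job 1 (finishes day 3). The latest of these is day 16, so job 2 runs day 16 to 16 + 2 = day 18.
After job 1 (finishes day 3), job 3 can start at day 3 and finishes at day 12.
All tasks are finished once the last one completes. Finish times: Job 1 at 3, Job 2 at 18, Job 3 at 12, Job 4 at 9, Job 5 at 16, Job 6 at 21, Job 7 at 24. The latest is day 24.

24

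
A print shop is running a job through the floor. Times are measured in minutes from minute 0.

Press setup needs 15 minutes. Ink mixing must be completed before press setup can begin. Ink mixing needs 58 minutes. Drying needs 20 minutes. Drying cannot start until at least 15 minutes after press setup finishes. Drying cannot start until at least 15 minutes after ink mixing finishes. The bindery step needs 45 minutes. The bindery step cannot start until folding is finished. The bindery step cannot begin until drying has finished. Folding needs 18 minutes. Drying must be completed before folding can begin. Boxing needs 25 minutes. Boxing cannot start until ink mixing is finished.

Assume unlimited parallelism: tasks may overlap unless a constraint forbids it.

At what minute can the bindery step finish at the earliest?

Ink mixing can start immediately at minute 0; it finishes at minute 58.
Press setup cannot begin until ink mixing (finishes minute 58). It runs from minute 58 to 58 + 15 = minute 73.
Drying cannot start until press setup (finishes minute 73, plus 15-minute gap → minute 88); ink mixing (finishes minute 58, plus 15-minute gap → minute 73). The controlling bound is minute 88, so drying finishes at 88 + 20 = minute 108.
Folding waits on drying (finishes minute 108), so it starts at minute 108 and finishes at 108 + 18 = minute 126.
The bindery step has to wait for folding (finishes minute 126); drying (finishes minute 108). The latest of these is minute 126, so the bindery step runs minute 126 to 126 + 45 = minute 171.

171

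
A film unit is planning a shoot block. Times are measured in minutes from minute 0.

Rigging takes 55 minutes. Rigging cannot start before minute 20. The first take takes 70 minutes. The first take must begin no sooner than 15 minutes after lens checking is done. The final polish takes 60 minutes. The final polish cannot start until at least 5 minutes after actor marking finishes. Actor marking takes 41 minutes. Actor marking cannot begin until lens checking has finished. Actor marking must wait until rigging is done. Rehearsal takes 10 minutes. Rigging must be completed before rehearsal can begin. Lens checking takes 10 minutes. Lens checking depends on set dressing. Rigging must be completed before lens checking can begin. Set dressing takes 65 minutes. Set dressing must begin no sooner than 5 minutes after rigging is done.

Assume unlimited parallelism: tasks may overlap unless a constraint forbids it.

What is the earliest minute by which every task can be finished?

After its own release at minute 20, rigging can start at minute 20 and finishes at minute 75.
Rehearsal cannot begin until rigging (finishes minute 75). It runs from minute 75 to 75 + 10 = minute 85.
Set dressing waits on rigging (finishes minute 75, plus 5-minute gap → minute 80), so it starts at minute 80 and finishes at 80 + 65 = minute 145.
For lens checking: set dressing (finishes minute 145); rigging (finishes minute 75). Taking the maximum gives a start of minute 145, and it finishes at 145 + 10 = minute 155.
The first take waits on lens checking (finishes minute 155, plus 15-minute gap → minute 170), so it starts at minute 170 and finishes at 170 + 70 = minute 240.
Actor marking has to wait for lens checking (finishes minute 155); rigging (finishes minute 75). The latest of these is minute 155, so actor marking runs minute 155 to 155 + 41 = minute 196.
The final polish waits on actor marking (finishes minute 196, plus 5-minute gap → minute 201), so it starts at minute 201 and finishes at 201 + 60 = minute 261.
All tasks are finished once the last one completes. Finish times: Rigging at 75, Set dressing at 145, Lens checking at 155, Actor marking at 196, Rehearsal at 85, The final polish at 261, The first take at 240. The latest is minute 261.

261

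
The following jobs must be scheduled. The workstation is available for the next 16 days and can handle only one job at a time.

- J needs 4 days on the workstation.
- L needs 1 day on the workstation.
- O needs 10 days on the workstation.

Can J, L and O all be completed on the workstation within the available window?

Yes

Running back to back, the jobs need 4 + 1 + 10 = 15 days on the workstation.
Since 15 ≤ 16, they fit within the window.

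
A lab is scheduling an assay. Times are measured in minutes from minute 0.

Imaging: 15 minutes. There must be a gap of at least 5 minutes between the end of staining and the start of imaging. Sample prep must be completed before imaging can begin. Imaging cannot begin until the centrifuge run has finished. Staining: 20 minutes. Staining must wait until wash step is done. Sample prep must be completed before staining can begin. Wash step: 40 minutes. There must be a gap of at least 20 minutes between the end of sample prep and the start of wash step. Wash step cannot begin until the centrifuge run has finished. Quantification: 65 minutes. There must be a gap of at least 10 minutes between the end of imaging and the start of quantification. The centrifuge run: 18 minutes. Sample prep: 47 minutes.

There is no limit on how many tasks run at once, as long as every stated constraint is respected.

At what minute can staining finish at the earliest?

127

The centrifuge run has no prerequisites, so it starts at minute 0 and finishes at minute 18.
Sample prep can start immediately at minute 0; it finishes at minute 47.
Wash step needs all of sample prep (finishes minute 47, plus 20-minute gap → minute 67); the centrifuge run (finishes minute 18). That puts its earliest start at minute 67; it finishes at 67 + 40 = minute 107.
Staining needs all of wash step (finishes minute 107); sample prep (finishes minute 47). That puts its earliest start at minute 107; it finishes at 107 + 20 = minute 127.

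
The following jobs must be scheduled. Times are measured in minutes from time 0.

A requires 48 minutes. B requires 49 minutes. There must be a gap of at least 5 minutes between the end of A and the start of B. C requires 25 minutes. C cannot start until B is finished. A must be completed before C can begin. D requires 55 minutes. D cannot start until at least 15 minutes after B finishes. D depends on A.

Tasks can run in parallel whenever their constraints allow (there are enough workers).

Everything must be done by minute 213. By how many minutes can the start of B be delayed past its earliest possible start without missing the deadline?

Nothing blocks A, so it runs from minute 0 to minute 48.
B waits on A (finishes minute 48, plus 5-minute gap → minute 53), so it starts at minute 53 and finishes at 53 + 49 = minute 102.

Working backward from the deadline:
Nothing follows C; the deadline of minute 213 is its only limit. It must start by 213 − 25 = minute 188.
D has no dependents, so it just needs to finish by minute 213. Starting by 213 − 55 = minute 158 achieves that.
B has several dependents: C (must start by minute 188); D (must start by minute 158, minus 15-minute gap → minute 143). The earliest of those limits is minute 143, so B must start by 143 − 49 = minute 94.
So B can start as early as minute 53 and as late as minute 94, giving 94 − 53 = 41 minutes of slack.

41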